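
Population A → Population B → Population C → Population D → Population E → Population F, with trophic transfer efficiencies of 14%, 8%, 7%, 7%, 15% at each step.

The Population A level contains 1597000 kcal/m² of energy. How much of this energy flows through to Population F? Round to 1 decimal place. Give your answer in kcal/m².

13.1 kcal/m²

Population B: 1597000 × 0.14 = 223580 kcal/m²
Population C: 223580 × 0.08 = 17886.4 kcal/m²
Population D: 17886.4 × 0.07 = 1252.048 kcal/m²
Population E: 1252.048 × 0.07 = 87.64336 kcal/m²
Population F: 87.64336 × 0.15 = 13.146504 kcal/m²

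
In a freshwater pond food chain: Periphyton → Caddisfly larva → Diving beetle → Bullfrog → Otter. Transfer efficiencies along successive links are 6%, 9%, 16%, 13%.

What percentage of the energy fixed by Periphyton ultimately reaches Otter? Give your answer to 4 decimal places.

0.0112%

Product of link efficiencies: 0.06 × 0.09 × 0.16 × 0.13 = 0.00011232
As a percentage: 0.00011232 × 100 = 0.0112%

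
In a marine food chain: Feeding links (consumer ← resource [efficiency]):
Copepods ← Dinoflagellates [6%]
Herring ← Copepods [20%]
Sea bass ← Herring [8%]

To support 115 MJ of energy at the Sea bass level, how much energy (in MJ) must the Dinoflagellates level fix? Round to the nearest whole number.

119792 MJ

Cumulative transfer efficiency: 0.06 × 0.2 × 0.08 = 0.00096
Dinoflagellates energy = 115 / 0.00096 = 119792 MJ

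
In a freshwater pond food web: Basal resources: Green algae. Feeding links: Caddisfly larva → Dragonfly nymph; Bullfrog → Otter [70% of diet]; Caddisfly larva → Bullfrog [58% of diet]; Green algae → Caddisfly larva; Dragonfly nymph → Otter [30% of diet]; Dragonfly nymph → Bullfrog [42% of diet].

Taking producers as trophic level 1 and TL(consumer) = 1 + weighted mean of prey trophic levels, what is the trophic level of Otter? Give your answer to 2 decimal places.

4.29

Caddisfly larva: 1 + 1 = 2
Dragonfly nymph: 1 + 2 = 3
Bullfrog: 1 + (0.42×3 + 0.58×2) = 3.42
Otter: 1 + (0.3×3 + 0.7×3.42) = 4.294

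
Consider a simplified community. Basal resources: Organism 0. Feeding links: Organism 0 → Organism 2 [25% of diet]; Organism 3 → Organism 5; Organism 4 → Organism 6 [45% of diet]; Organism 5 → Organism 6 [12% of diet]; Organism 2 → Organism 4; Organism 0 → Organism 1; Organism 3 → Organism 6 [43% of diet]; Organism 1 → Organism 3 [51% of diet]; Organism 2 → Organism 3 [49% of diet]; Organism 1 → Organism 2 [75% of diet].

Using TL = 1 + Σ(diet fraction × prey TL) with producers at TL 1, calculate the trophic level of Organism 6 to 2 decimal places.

4.66

Organism 1: 1 + 1 = 2
Organism 2: 1 + (0.25×1 + 0.75×2) = 2.75
Organism 3: 1 + (0.51×2 + 0.49×2.75) = 3.3675
Organism 4: 1 + 2.75 = 3.75
Organism 5: 1 + 3.3675 = 4.3675
Organism 6: 1 + (0.43×3.3675 + 0.12×4.3675 + 0.45×3.75) = 4.659625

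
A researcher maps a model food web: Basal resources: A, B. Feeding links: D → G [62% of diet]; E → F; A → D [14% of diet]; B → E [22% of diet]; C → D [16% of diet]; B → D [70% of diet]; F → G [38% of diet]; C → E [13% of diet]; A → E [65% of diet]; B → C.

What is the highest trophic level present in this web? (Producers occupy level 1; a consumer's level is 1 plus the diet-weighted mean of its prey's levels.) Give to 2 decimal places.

3.53

C: 1 + 1 = 2
D: 1 + (0.14×1 + 0.16×2 + 0.7×1) = 2.16
E: 1 + (0.22×1 + 0.13×2 + 0.65×1) = 2.13
F: 1 + 2.13 = 3.13
G: 1 + (0.62×2.16 + 0.38×3.13) = 3.5286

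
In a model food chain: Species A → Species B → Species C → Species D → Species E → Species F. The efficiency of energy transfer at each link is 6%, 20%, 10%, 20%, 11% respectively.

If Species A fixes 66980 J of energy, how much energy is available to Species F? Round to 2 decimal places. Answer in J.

Species B: 66980 × 0.06 = 4018.8 J
Species C: 4018.8 × 0.2 = 803.76 J
Species D: 803.76 × 0.1 = 80.376 J
Species E: 80.376 × 0.2 = 16.0752 J
Species F: 16.0752 × 0.11 = 1.768272 J

1.77 J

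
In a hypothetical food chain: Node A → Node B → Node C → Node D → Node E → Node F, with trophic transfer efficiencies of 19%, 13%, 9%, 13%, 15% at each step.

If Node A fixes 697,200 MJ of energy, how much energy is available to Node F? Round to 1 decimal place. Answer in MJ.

30.2 MJ

Node B: 697200 × 0.19 = 132468 MJ
Node C: 132468 × 0.13 = 17220.84 MJ
Node D: 17220.84 × 0.09 = 1549.8756 MJ
Node E: 1549.8756 × 0.13 = 201.483828 MJ
Node F: 201.483828 × 0.15 = 30.2225742 MJ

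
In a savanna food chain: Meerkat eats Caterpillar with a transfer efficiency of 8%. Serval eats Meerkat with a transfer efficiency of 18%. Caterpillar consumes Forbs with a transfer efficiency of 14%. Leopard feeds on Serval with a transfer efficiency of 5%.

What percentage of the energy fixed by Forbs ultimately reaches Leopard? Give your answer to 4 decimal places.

Product of link efficiencies: 0.14 × 0.08 × 0.18 × 0.05 = 0.0001008
As a percentage: 0.0001008 × 100 = 0.0101%

0.0101%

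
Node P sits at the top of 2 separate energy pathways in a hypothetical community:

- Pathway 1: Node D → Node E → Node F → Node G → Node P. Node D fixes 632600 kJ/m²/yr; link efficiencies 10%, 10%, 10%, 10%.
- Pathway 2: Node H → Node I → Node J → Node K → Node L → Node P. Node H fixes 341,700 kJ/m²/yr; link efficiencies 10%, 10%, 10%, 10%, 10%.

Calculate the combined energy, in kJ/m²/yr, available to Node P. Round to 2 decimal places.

66.68 kJ/m²/yr

Pathway 1: 632600 × 0.1 × 0.1 × 0.1 × 0.1 = 63.26 kJ/m²/yr
Pathway 2: 341700 × 0.1 × 0.1 × 0.1 × 0.1 × 0.1 = 3.417 kJ/m²/yr
Total at Node P: 63.26 + 3.417 = 66.677 kJ/m²/yr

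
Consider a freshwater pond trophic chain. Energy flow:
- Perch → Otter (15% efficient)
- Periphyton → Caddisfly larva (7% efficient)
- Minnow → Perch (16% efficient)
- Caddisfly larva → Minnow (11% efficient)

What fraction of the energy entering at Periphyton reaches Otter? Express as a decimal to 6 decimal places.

0.000185

Product of link efficiencies: 0.07 × 0.11 × 0.16 × 0.15 = 0.0001848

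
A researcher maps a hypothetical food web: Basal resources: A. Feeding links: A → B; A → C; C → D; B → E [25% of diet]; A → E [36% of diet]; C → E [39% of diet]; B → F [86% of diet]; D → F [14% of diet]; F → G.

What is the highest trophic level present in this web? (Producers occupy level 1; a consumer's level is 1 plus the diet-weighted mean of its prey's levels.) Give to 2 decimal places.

B: 1 + 1 = 2
C: 1 + 1 = 2
D: 1 + 2 = 3
E: 1 + (0.25×2 + 0.36×1 + 0.39×2) = 2.64
F: 1 + (0.86×2 + 0.14×3) = 3.14
G: 1 + 3.14 = 4.14

4.14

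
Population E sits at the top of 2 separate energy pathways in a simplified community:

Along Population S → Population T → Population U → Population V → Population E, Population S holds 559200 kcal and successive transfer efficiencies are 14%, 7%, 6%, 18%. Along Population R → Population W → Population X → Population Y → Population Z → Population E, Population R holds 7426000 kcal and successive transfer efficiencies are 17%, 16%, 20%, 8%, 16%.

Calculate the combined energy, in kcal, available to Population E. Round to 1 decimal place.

576.3 kcal

Via Population S: 559200 × 0.14 × 0.07 × 0.06 × 0.18 = 59.185728 kcal
Via Population R: 7426000 × 0.17 × 0.16 × 0.2 × 0.08 × 0.16 = 517.087232 kcal
Total at Population E: 59.185728 + 517.087232 = 576.27296 kcal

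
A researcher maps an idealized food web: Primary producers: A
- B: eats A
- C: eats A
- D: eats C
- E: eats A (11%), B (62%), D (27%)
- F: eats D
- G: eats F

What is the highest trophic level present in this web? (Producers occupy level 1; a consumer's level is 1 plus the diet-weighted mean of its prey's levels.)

5

B: 1 + 1 = 2
C: 1 + 1 = 2
D: 1 + 2 = 3
E: 1 + (0.11×1 + 0.62×2 + 0.27×3) = 3.16
F: 1 + 3 = 4
G: 1 + 4 = 5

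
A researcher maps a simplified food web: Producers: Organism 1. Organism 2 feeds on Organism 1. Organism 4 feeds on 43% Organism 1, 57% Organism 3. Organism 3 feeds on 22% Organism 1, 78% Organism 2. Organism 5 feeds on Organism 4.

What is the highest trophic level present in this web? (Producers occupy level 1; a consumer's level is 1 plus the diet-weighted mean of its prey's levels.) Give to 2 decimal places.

Organism 2: 1 + 1 = 2
Organism 3: 1 + (0.22×1 + 0.78×2) = 2.78
Organism 4: 1 + (0.43×1 + 0.57×2.78) = 3.0146
Organism 5: 1 + 3.0146 = 4.0146

4.01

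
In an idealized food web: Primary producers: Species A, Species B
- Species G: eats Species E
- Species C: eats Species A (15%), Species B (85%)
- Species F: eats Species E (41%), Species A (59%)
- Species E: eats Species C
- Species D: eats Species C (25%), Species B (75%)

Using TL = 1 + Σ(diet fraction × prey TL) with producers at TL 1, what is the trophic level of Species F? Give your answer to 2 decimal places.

Species C: 1 + (0.15×1 + 0.85×1) = 2
Species D: 1 + (0.25×2 + 0.75×1) = 2.25
Species E: 1 + 2 = 3
Species F: 1 + (0.41×3 + 0.59×1) = 2.82
Species G: 1 + 3 = 4

2.82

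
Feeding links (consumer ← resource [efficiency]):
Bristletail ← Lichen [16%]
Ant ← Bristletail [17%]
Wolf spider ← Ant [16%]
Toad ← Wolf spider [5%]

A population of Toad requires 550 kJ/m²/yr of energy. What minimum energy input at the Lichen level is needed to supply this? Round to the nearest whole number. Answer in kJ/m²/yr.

Cumulative transfer efficiency: 0.16 × 0.17 × 0.16 × 0.05 = 0.0002176
Lichen energy = 550 / 0.0002176 = 2527574 kJ/m²/yr

2527574 kJ/m²/yr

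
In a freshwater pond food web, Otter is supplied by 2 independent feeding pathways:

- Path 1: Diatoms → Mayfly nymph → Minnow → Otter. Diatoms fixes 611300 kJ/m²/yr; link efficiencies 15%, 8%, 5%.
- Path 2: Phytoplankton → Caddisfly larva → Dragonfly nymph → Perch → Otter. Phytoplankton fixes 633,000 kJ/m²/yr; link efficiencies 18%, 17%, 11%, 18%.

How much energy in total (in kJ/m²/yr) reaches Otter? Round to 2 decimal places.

750.30 kJ/m²/yr

Path 1: 611300 × 0.15 × 0.08 × 0.05 = 366.78 kJ/m²/yr
Path 2: 633000 × 0.18 × 0.17 × 0.11 × 0.18 = 383.52204 kJ/m²/yr
Total at Otter: 366.78 + 383.52204 = 750.30204 kJ/m²/yr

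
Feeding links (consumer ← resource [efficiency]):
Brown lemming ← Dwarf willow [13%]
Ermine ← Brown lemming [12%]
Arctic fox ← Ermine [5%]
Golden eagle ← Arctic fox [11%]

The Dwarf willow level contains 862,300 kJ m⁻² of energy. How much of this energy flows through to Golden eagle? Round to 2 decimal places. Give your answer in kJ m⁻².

Brown lemming: 862300 × 0.13 = 112099 kJ m⁻²
Ermine: 112099 × 0.12 = 13451.88 kJ m⁻²
Arctic fox: 13451.88 × 0.05 = 672.594 kJ m⁻²
Golden eagle: 672.594 × 0.11 = 73.98534 kJ m⁻²

73.99 kJ m⁻²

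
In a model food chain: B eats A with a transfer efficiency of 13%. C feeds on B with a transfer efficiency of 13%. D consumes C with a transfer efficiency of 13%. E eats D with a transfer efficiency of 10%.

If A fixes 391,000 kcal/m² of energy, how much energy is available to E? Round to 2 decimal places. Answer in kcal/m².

85.90 kcal/m²

B: 391000 × 0.13 = 50830 kcal/m²
C: 50830 × 0.13 = 6607.9 kcal/m²
D: 6607.9 × 0.13 = 859.027 kcal/m²
E: 859.027 × 0.1 = 85.9027 kcal/m²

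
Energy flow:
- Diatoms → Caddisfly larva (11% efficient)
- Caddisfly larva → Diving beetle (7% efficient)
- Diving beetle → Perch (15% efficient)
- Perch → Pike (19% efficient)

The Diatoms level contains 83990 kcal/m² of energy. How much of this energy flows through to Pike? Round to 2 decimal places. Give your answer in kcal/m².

18.43 kcal/m²

Caddisfly larva: 83990 × 0.11 = 9238.9 kcal/m²
Diving beetle: 9238.9 × 0.07 = 646.723 kcal/m²
Perch: 646.723 × 0.15 = 97.00845 kcal/m²
Pike: 97.00845 × 0.19 = 18.4316055 kcal/m²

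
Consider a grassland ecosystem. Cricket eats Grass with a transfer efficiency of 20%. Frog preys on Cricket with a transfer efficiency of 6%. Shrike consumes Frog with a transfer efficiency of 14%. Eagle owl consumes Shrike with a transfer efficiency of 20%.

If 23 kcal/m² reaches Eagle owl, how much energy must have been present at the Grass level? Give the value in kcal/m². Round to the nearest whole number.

Cumulative transfer efficiency: 0.2 × 0.06 × 0.14 × 0.2 = 0.000336
Grass energy = 23 / 0.000336 = 68452 kcal/m²

68452 kcal/m²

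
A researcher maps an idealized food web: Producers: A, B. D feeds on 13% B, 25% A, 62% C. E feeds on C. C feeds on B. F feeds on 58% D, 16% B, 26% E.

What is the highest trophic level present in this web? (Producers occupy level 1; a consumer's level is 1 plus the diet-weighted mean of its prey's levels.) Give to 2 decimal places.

3.46

C: 1 + 1 = 2
D: 1 + (0.13×1 + 0.25×1 + 0.62×2) = 2.62
E: 1 + 2 = 3
F: 1 + (0.58×2.62 + 0.16×1 + 0.26×3) = 3.4596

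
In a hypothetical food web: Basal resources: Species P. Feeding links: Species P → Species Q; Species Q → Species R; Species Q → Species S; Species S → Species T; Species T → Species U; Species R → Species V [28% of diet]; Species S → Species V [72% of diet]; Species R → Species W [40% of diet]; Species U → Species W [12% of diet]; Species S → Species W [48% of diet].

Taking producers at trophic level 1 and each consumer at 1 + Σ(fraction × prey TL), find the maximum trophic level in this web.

Species Q: 1 + 1 = 2
Species R: 1 + 2 = 3
Species S: 1 + 2 = 3
Species T: 1 + 3 = 4
Species U: 1 + 4 = 5
Species V: 1 + (0.28×3 + 0.72×3) = 4
Species W: 1 + (0.4×3 + 0.12×5 + 0.48×3) = 4.24

5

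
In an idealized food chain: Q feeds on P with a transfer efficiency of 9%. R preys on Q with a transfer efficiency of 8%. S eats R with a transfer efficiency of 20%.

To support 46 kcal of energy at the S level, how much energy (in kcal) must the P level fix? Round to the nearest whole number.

31944 kcal

Cumulative transfer efficiency: 0.09 × 0.08 × 0.2 = 0.00144
P energy = 46 / 0.00144 = 31944 kcal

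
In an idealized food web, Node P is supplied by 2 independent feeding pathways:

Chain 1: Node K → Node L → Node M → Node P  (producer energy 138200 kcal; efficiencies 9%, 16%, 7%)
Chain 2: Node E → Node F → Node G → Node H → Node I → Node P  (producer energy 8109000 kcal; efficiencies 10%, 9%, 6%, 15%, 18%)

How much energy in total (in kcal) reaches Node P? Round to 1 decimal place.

Chain 1: 138200 × 0.09 × 0.16 × 0.07 = 139.3056 kcal
Chain 2: 8109000 × 0.1 × 0.09 × 0.06 × 0.15 × 0.18 = 118.22922 kcal
Total at Node P: 139.3056 + 118.22922 = 257.53482 kcal

257.5 kcal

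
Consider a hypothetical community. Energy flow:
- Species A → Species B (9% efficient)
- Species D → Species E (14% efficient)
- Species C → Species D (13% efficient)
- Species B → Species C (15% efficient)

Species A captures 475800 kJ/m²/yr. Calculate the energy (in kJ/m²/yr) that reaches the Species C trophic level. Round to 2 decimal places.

Species B: 475800 × 0.09 = 42822 kJ/m²/yr
Species C: 42822 × 0.15 = 6423.3 kJ/m²/yr

6423.30 kJ/m²/yr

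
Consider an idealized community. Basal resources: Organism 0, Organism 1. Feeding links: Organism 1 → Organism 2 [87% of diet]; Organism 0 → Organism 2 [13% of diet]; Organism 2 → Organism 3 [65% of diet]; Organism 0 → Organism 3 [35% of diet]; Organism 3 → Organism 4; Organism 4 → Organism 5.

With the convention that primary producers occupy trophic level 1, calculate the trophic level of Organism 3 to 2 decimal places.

2.65

Organism 2: 1 + (0.87×1 + 0.13×1) = 2
Organism 3: 1 + (0.65×2 + 0.35×1) = 2.65
Organism 4: 1 + 2.65 = 3.65
Organism 5: 1 + 3.65 = 4.65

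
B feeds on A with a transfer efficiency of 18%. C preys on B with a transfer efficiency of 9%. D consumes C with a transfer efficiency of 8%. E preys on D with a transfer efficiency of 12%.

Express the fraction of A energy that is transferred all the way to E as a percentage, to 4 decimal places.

Product of link efficiencies: 0.18 × 0.09 × 0.08 × 0.12 = 0.00015552
As a percentage: 0.00015552 × 100 = 0.0156%

0.0156%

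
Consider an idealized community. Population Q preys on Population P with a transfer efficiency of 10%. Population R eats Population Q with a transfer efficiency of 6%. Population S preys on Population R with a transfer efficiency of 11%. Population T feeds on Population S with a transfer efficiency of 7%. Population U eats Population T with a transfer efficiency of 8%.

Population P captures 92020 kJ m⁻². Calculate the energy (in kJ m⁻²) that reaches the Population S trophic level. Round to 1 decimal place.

60.7 kJ m⁻²

Population Q: 92020 × 0.1 = 9202 kJ m⁻²
Population R: 9202 × 0.06 = 552.12 kJ m⁻²
Population S: 552.12 × 0.11 = 60.7332 kJ m⁻²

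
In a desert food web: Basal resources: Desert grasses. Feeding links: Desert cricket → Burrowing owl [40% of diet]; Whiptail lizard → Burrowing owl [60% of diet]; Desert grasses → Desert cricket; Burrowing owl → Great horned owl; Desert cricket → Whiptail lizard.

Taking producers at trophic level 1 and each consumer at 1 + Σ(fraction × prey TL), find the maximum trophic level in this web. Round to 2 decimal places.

Desert cricket: 1 + 1 = 2
Whiptail lizard: 1 + 2 = 3
Burrowing owl: 1 + (0.6×3 + 0.4×2) = 3.6
Great horned owl: 1 + 3.6 = 4.6

4.60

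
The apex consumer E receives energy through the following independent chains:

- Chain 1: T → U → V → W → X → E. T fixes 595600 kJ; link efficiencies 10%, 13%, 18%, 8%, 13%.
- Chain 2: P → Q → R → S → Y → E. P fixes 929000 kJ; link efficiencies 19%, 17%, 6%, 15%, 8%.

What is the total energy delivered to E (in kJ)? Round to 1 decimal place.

Chain 1: 595600 × 0.1 × 0.13 × 0.18 × 0.08 × 0.13 = 14.4945216 kJ
Chain 2: 929000 × 0.19 × 0.17 × 0.06 × 0.15 × 0.08 = 21.604824 kJ
Total at E: 14.4945216 + 21.604824 = 36.0993456 kJ

36.1 kJ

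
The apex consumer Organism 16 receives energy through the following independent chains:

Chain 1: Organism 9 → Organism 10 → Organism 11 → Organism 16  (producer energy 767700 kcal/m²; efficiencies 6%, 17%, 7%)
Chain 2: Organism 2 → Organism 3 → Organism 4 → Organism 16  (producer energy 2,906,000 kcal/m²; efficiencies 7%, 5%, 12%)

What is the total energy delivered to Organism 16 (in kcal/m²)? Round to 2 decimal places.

1768.66 kcal/m²

Chain 1: 767700 × 0.06 × 0.17 × 0.07 = 548.1378 kcal/m²
Chain 2: 2906000 × 0.07 × 0.05 × 0.12 = 1220.52 kcal/m²
Total at Organism 16: 548.1378 + 1220.52 = 1768.6578 kcal/m²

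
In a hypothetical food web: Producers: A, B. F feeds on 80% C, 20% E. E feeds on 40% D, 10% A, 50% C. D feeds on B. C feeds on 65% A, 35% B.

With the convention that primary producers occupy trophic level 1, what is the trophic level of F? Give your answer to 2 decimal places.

3.18

C: 1 + (0.65×1 + 0.35×1) = 2
D: 1 + 1 = 2
E: 1 + (0.4×2 + 0.1×1 + 0.5×2) = 2.9
F: 1 + (0.8×2 + 0.2×2.9) = 3.18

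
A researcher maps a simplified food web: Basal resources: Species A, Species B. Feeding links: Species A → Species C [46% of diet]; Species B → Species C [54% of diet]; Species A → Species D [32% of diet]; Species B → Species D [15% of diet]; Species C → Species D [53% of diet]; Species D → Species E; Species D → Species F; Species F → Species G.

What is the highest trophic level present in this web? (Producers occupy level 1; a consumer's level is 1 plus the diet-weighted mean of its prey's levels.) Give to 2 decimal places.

4.53

Species C: 1 + (0.46×1 + 0.54×1) = 2
Species D: 1 + (0.32×1 + 0.15×1 + 0.53×2) = 2.53
Species E: 1 + 2.53 = 3.53
Species F: 1 + 2.53 = 3.53
Species G: 1 + 3.53 = 4.53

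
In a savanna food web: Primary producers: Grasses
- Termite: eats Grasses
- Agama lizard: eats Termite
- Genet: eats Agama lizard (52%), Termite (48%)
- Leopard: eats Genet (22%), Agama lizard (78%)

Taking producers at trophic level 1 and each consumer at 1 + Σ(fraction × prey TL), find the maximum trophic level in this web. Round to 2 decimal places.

4.11

Termite: 1 + 1 = 2
Agama lizard: 1 + 2 = 3
Genet: 1 + (0.52×3 + 0.48×2) = 3.52
Leopard: 1 + (0.22×3.52 + 0.78×3) = 4.1144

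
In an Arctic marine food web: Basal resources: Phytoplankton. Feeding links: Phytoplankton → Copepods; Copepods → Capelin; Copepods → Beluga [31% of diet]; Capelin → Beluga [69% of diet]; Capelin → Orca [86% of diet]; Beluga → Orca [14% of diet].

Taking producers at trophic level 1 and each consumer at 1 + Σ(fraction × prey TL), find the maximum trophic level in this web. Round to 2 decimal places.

4.10

Copepods: 1 + 1 = 2
Capelin: 1 + 2 = 3
Beluga: 1 + (0.31×2 + 0.69×3) = 3.69
Orca: 1 + (0.86×3 + 0.14×3.69) = 4.0966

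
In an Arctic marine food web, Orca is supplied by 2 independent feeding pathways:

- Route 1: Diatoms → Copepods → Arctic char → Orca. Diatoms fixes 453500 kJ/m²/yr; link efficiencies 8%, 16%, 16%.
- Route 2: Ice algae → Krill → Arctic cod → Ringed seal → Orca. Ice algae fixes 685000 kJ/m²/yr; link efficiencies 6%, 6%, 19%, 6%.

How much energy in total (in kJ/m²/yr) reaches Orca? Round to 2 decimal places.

956.88 kJ/m²/yr

Route 1: 453500 × 0.08 × 0.16 × 0.16 = 928.768 kJ/m²/yr
Route 2: 685000 × 0.06 × 0.06 × 0.19 × 0.06 = 28.1124 kJ/m²/yr
Total at Orca: 928.768 + 28.1124 = 956.8804 kJ/m²/yr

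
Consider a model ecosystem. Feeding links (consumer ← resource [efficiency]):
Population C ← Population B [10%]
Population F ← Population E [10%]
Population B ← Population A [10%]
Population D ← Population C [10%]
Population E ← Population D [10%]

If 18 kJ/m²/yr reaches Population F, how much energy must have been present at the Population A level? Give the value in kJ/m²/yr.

1800000 kJ/m²/yr

Cumulative transfer efficiency: 0.1 × 0.1 × 0.1 × 0.1 × 0.1 = 0.00001
Population A energy = 18 / 0.00001 = 1800000 kJ/m²/yr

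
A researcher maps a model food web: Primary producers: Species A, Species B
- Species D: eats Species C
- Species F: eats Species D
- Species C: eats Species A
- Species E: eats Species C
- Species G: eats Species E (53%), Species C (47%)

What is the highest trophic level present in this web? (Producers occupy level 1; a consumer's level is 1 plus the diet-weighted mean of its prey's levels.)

4

Species C: 1 + 1 = 2
Species D: 1 + 2 = 3
Species E: 1 + 2 = 3
Species F: 1 + 3 = 4
Species G: 1 + (0.53×3 + 0.47×2) = 3.53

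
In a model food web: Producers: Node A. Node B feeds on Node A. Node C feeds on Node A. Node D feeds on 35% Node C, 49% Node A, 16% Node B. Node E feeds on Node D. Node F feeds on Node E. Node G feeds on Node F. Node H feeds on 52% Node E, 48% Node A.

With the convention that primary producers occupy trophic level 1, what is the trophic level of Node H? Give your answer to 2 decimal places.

Node B: 1 + 1 = 2
Node C: 1 + 1 = 2
Node D: 1 + (0.35×2 + 0.49×1 + 0.16×2) = 2.51
Node E: 1 + 2.51 = 3.51
Node F: 1 + 3.51 = 4.51
Node G: 1 + 4.51 = 5.51
Node H: 1 + (0.52×3.51 + 0.48×1) = 3.3052

3.31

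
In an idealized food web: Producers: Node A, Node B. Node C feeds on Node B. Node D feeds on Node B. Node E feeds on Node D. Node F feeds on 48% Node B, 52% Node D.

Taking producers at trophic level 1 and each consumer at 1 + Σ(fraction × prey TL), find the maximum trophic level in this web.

Node C: 1 + 1 = 2
Node D: 1 + 1 = 2
Node E: 1 + 2 = 3
Node F: 1 + (0.48×1 + 0.52×2) = 2.52

3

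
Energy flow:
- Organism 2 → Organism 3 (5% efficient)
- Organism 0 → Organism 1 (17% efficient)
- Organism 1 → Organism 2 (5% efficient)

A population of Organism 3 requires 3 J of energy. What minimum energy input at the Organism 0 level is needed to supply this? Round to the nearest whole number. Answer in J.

7059 J

Cumulative transfer efficiency: 0.17 × 0.05 × 0.05 = 0.000425
Organism 0 energy = 3 / 0.000425 = 7059 J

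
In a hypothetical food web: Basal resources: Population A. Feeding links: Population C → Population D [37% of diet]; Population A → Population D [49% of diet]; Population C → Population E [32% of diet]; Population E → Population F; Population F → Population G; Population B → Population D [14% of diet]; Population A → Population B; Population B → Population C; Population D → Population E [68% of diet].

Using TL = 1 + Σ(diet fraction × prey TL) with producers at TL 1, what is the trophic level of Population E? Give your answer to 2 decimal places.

Population B: 1 + 1 = 2
Population C: 1 + 2 = 3
Population D: 1 + (0.49×1 + 0.14×2 + 0.37×3) = 2.88
Population E: 1 + (0.68×2.88 + 0.32×3) = 3.9184
Population F: 1 + 3.9184 = 4.9184
Population G: 1 + 4.9184 = 5.9184

3.92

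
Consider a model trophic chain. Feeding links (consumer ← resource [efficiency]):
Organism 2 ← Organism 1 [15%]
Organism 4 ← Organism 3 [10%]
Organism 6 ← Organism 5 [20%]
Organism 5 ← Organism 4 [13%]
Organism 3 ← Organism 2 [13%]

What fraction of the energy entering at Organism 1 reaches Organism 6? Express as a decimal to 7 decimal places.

Product of link efficiencies: 0.15 × 0.13 × 0.1 × 0.13 × 0.2 = 0.0000507

0.0000507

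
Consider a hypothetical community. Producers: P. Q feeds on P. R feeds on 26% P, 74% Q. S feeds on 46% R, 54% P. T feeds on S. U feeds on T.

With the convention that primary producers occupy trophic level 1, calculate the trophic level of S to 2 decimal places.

2.80

Q: 1 + 1 = 2
R: 1 + (0.26×1 + 0.74×2) = 2.74
S: 1 + (0.46×2.74 + 0.54×1) = 2.8004
T: 1 + 2.8004 = 3.8004
U: 1 + 3.8004 = 4.8004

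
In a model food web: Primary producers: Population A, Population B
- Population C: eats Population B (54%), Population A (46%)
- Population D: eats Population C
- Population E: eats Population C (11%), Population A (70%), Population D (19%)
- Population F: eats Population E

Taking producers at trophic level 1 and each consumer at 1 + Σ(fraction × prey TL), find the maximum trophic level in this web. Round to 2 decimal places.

3.49

Population C: 1 + (0.54×1 + 0.46×1) = 2
Population D: 1 + 2 = 3
Population E: 1 + (0.11×2 + 0.7×1 + 0.19×3) = 2.49
Population F: 1 + 2.49 = 3.49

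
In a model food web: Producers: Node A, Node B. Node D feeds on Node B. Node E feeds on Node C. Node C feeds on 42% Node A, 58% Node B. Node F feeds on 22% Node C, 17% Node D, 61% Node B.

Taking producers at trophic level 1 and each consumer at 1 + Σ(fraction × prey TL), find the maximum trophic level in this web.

3

Node C: 1 + (0.42×1 + 0.58×1) = 2
Node D: 1 + 1 = 2
Node E: 1 + 2 = 3
Node F: 1 + (0.22×2 + 0.17×2 + 0.61×1) = 2.39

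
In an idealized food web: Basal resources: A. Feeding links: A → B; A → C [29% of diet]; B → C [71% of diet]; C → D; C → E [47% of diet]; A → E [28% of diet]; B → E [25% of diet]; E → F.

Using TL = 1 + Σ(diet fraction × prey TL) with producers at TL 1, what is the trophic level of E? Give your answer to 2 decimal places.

B: 1 + 1 = 2
C: 1 + (0.29×1 + 0.71×2) = 2.71
D: 1 + 2.71 = 3.71
E: 1 + (0.47×2.71 + 0.28×1 + 0.25×2) = 3.0537
F: 1 + 3.0537 = 4.0537

3.05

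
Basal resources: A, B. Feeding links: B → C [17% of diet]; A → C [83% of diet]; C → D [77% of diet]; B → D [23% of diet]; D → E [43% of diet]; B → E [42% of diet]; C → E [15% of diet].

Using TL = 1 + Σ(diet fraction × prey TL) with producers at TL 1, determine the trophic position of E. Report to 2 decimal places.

C: 1 + (0.17×1 + 0.83×1) = 2
D: 1 + (0.77×2 + 0.23×1) = 2.77
E: 1 + (0.43×2.77 + 0.42×1 + 0.15×2) = 2.9111

2.91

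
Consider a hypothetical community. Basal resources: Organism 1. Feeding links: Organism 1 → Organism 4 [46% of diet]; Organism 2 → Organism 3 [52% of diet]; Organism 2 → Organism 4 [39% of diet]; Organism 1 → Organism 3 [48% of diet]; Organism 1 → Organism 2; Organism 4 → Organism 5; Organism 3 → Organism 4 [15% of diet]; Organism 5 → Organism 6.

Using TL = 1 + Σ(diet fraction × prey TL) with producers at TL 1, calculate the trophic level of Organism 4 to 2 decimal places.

Organism 2: 1 + 1 = 2
Organism 3: 1 + (0.48×1 + 0.52×2) = 2.52
Organism 4: 1 + (0.15×2.52 + 0.46×1 + 0.39×2) = 2.618
Organism 5: 1 + 2.618 = 3.618
Organism 6: 1 + 3.618 = 4.618

2.62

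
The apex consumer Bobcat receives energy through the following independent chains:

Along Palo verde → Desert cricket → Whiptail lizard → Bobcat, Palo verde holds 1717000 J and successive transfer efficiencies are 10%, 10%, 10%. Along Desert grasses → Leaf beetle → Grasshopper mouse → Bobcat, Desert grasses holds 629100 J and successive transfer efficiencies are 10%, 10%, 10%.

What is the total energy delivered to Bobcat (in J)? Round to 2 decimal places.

Via Palo verde: 1717000 × 0.1 × 0.1 × 0.1 = 1717 J
Via Desert grasses: 629100 × 0.1 × 0.1 × 0.1 = 629.1 J
Total at Bobcat: 1717 + 629.1 = 2346.1 J

2346.10 J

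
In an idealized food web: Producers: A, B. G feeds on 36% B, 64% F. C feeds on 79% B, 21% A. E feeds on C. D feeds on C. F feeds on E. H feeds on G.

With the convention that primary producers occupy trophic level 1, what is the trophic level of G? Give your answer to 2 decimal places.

C: 1 + (0.79×1 + 0.21×1) = 2
D: 1 + 2 = 3
E: 1 + 2 = 3
F: 1 + 3 = 4
G: 1 + (0.36×1 + 0.64×4) = 3.92
H: 1 + 3.92 = 4.92

3.92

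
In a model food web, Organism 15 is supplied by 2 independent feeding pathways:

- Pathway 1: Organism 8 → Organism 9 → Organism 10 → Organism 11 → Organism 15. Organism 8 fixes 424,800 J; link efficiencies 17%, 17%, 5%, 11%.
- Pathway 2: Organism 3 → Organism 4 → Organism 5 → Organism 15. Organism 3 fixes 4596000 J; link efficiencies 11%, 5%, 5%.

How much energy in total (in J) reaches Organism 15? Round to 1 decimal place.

1331.4 J

Pathway 1: 424800 × 0.17 × 0.17 × 0.05 × 0.11 = 67.52196 J
Pathway 2: 4596000 × 0.11 × 0.05 × 0.05 = 1263.9 J
Total at Organism 15: 67.52196 + 1263.9 = 1331.42196 J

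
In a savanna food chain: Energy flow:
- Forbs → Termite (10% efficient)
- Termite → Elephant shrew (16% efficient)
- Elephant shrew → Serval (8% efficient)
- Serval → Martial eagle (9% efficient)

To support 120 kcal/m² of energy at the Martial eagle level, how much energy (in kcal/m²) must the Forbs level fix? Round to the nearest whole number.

Cumulative transfer efficiency: 0.1 × 0.16 × 0.08 × 0.09 = 0.0001152
Forbs energy = 120 / 0.0001152 = 1041667 kcal/m²

1041667 kcal/m²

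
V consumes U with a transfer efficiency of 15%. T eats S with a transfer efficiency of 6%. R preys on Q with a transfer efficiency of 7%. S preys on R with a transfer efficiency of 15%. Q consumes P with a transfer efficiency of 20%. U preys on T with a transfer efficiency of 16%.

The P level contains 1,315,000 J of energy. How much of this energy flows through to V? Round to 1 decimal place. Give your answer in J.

Q: 1315000 × 0.2 = 263000 J
R: 263000 × 0.07 = 18410 J
S: 18410 × 0.15 = 2761.5 J
T: 2761.5 × 0.06 = 165.69 J
U: 165.69 × 0.16 = 26.5104 J
V: 26.5104 × 0.15 = 3.97656 J

4.0 J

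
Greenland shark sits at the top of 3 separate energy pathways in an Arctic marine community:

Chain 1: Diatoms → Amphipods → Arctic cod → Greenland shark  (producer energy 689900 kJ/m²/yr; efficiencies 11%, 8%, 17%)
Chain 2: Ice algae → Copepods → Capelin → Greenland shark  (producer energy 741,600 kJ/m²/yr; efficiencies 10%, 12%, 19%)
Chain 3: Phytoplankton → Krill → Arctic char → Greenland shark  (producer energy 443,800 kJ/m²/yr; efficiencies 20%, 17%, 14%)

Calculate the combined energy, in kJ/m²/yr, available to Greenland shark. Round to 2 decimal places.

Chain 1: 689900 × 0.11 × 0.08 × 0.17 = 1032.0904 kJ/m²/yr
Chain 2: 741600 × 0.1 × 0.12 × 0.19 = 1690.848 kJ/m²/yr
Chain 3: 443800 × 0.2 × 0.17 × 0.14 = 2112.488 kJ/m²/yr
Total at Greenland shark: 1032.0904 + 1690.848 + 2112.488 = 4835.4264 kJ/m²/yr

4835.43 kJ/m²/yr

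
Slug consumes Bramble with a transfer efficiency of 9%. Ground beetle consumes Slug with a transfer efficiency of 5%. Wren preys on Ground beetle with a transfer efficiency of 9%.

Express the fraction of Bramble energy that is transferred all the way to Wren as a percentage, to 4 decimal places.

0.0405%

Product of link efficiencies: 0.09 × 0.05 × 0.09 = 0.000405
As a percentage: 0.000405 × 100 = 0.0405%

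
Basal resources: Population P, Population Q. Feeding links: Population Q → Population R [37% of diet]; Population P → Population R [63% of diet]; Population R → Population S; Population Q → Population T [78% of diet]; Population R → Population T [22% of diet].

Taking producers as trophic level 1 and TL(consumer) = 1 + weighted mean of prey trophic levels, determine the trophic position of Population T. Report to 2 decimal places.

2.22

Population R: 1 + (0.37×1 + 0.63×1) = 2
Population S: 1 + 2 = 3
Population T: 1 + (0.78×1 + 0.22×2) = 2.22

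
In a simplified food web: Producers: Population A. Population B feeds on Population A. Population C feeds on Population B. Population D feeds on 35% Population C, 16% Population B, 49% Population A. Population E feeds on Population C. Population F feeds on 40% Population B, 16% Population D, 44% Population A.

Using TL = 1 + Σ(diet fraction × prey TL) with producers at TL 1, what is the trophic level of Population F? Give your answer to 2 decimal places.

2.70

Population B: 1 + 1 = 2
Population C: 1 + 2 = 3
Population D: 1 + (0.35×3 + 0.16×2 + 0.49×1) = 2.86
Population E: 1 + 3 = 4
Population F: 1 + (0.4×2 + 0.16×2.86 + 0.44×1) = 2.6976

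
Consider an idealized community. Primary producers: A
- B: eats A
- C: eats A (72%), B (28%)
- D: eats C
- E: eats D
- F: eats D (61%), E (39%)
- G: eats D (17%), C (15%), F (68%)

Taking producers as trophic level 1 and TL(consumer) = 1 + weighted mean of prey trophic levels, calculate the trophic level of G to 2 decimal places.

5.08

B: 1 + 1 = 2
C: 1 + (0.72×1 + 0.28×2) = 2.28
D: 1 + 2.28 = 3.28
E: 1 + 3.28 = 4.28
F: 1 + (0.61×3.28 + 0.39×4.28) = 4.67
G: 1 + (0.17×3.28 + 0.15×2.28 + 0.68×4.67) = 5.0752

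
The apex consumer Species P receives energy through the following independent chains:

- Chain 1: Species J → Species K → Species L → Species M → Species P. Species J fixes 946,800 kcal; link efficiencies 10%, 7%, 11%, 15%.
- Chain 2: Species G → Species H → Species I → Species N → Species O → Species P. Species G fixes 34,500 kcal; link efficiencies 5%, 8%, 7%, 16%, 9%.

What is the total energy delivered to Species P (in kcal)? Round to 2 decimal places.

Chain 1: 946800 × 0.1 × 0.07 × 0.11 × 0.15 = 109.3554 kcal
Chain 2: 34500 × 0.05 × 0.08 × 0.07 × 0.16 × 0.09 = 0.139104 kcal
Total at Species P: 109.3554 + 0.139104 = 109.494504 kcal

109.49 kcal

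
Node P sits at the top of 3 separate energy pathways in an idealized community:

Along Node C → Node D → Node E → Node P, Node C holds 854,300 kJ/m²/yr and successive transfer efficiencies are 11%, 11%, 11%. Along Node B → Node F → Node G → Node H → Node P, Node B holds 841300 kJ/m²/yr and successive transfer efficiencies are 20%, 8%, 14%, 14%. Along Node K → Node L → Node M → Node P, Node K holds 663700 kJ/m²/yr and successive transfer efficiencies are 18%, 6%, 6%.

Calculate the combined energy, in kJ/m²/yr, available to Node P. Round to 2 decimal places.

1830.98 kJ/m²/yr

Via Node C: 854300 × 0.11 × 0.11 × 0.11 = 1137.0733 kJ/m²/yr
Via Node B: 841300 × 0.2 × 0.08 × 0.14 × 0.14 = 263.83168 kJ/m²/yr
Via Node K: 663700 × 0.18 × 0.06 × 0.06 = 430.0776 kJ/m²/yr
Total at Node P: 1137.0733 + 263.83168 + 430.0776 = 1830.98258 kJ/m²/yr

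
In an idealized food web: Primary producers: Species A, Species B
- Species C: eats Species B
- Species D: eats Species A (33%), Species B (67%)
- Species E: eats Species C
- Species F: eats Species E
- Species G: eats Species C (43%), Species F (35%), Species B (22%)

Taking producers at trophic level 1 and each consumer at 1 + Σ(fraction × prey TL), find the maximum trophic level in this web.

4

Species C: 1 + 1 = 2
Species D: 1 + (0.33×1 + 0.67×1) = 2
Species E: 1 + 2 = 3
Species F: 1 + 3 = 4
Species G: 1 + (0.43×2 + 0.35×4 + 0.22×1) = 3.48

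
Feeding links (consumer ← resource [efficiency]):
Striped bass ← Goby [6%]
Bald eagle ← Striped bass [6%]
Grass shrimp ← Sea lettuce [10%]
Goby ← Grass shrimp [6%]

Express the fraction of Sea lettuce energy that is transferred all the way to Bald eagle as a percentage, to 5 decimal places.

Product of link efficiencies: 0.1 × 0.06 × 0.06 × 0.06 = 0.0000216
As a percentage: 0.0000216 × 100 = 0.00216%

0.00216%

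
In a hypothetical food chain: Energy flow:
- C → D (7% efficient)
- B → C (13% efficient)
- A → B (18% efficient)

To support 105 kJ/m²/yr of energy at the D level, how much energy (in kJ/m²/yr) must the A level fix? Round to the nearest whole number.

Cumulative transfer efficiency: 0.18 × 0.13 × 0.07 = 0.001638
A energy = 105 / 0.001638 = 64103 kJ/m²/yr

64103 kJ/m²/yr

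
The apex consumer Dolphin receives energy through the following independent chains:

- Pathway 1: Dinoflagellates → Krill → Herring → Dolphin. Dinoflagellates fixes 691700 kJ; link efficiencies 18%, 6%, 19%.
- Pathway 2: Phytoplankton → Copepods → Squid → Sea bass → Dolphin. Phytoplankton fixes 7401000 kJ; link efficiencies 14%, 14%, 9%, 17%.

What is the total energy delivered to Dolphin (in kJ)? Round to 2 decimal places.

Pathway 1: 691700 × 0.18 × 0.06 × 0.19 = 1419.3684 kJ
Pathway 2: 7401000 × 0.14 × 0.14 × 0.09 × 0.17 = 2219.41188 kJ
Total at Dolphin: 1419.3684 + 2219.41188 = 3638.78028 kJ

3638.78 kJ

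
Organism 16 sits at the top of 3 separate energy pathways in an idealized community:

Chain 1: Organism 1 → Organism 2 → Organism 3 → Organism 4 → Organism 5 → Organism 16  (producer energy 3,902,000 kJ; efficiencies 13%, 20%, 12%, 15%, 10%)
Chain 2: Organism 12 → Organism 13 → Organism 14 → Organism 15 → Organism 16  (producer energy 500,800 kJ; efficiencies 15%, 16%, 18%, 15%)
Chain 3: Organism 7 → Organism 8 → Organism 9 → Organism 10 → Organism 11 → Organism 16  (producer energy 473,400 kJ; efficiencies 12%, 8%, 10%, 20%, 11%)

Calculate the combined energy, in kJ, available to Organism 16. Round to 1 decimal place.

Chain 1: 3902000 × 0.13 × 0.2 × 0.12 × 0.15 × 0.1 = 182.6136 kJ
Chain 2: 500800 × 0.15 × 0.16 × 0.18 × 0.15 = 324.5184 kJ
Chain 3: 473400 × 0.12 × 0.08 × 0.1 × 0.2 × 0.11 = 9.998208 kJ
Total at Organism 16: 182.6136 + 324.5184 + 9.998208 = 517.130208 kJ

517.1 kJ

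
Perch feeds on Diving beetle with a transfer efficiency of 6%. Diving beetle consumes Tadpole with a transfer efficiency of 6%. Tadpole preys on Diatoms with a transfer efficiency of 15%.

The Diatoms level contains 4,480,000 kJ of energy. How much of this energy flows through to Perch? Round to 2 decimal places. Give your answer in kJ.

Tadpole: 4480000 × 0.15 = 672000 kJ
Diving beetle: 672000 × 0.06 = 40320 kJ
Perch: 40320 × 0.06 = 2419.2 kJ

2419.20 kJ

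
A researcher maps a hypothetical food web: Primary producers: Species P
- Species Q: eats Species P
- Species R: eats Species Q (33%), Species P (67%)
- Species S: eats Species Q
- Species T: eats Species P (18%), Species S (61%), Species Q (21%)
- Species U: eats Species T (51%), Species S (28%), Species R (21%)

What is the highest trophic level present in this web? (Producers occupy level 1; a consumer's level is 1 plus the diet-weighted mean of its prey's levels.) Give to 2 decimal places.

4.08

Species Q: 1 + 1 = 2
Species R: 1 + (0.33×2 + 0.67×1) = 2.33
Species S: 1 + 2 = 3
Species T: 1 + (0.18×1 + 0.61×3 + 0.21×2) = 3.43
Species U: 1 + (0.51×3.43 + 0.28×3 + 0.21×2.33) = 4.0786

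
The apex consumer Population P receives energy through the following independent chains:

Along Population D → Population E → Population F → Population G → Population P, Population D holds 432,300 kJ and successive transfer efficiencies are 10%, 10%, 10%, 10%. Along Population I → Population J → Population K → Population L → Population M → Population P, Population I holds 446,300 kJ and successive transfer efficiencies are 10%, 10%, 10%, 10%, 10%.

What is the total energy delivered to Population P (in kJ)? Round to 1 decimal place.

Via Population D: 432300 × 0.1 × 0.1 × 0.1 × 0.1 = 43.23 kJ
Via Population I: 446300 × 0.1 × 0.1 × 0.1 × 0.1 × 0.1 = 4.463 kJ
Total at Population P: 43.23 + 4.463 = 47.693 kJ

47.7 kJ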